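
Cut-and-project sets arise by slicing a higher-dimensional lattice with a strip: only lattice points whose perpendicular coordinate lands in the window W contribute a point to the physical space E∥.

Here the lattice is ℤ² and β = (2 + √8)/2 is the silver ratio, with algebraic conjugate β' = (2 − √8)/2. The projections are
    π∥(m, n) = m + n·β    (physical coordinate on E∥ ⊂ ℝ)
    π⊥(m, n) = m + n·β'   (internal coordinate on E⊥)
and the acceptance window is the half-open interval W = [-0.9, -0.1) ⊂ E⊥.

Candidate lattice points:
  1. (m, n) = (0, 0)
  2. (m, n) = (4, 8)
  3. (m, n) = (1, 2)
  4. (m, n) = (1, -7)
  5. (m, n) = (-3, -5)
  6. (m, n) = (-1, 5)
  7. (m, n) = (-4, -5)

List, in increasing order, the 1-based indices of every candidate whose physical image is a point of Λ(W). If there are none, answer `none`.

β' = (2−√8)/2 ≈ -0.414214.
#1 (0,0): internal coord 0 + (0)·β' = +0.000000; +0.000000 ∉ [-0.9, -0.1) → out
#2 (4,8): internal coord 4 + (8)·β' = +0.686292; +0.686292 ∉ [-0.9, -0.1) → out
#3 (1,2): internal coord 1 + (2)·β' = +0.171573; +0.171573 ∉ [-0.9, -0.1) → out
#4 (1,-7): internal coord 1 + (-7)·β' = +3.899495; +3.899495 ∉ [-0.9, -0.1) → out
#5 (-3,-5): internal coord -3 + (-5)·β' = -0.928932; -0.928932 ∉ [-0.9, -0.1) → out
#6 (-1,5): internal coord -1 + (5)·β' = -3.071068; -3.071068 ∉ [-0.9, -0.1) → out
#7 (-4,-5): internal coord -4 + (-5)·β' = -1.928932; -1.928932 ∉ [-0.9, -0.1) → out

none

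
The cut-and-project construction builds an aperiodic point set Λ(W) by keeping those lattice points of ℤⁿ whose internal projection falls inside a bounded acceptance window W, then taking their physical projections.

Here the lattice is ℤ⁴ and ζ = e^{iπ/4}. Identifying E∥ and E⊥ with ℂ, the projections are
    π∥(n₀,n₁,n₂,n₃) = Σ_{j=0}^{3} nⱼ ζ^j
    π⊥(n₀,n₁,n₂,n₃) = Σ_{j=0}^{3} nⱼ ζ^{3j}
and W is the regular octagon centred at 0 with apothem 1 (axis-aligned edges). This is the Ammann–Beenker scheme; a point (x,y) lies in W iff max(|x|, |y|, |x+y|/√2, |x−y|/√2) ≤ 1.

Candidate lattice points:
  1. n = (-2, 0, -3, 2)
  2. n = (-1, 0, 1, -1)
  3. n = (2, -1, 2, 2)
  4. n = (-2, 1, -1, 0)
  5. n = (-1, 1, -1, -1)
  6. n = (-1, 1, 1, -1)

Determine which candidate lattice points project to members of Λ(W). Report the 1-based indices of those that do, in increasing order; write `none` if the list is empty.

none

With ζ = e^{iπ/4} the internal vectors are ζ^0,ζ^3,ζ^6,ζ^9.
candidate 1: n = (-2, 0, -3, 2) → π⊥ ≈ (-0.58579, +4.41421); max(|x|,|y|,|x±y|/√2) = 4.41421 > 1 ⇒ ∉ W
candidate 2: n = (-1, 0, 1, -1) → π⊥ ≈ (-1.70711, -1.70711); max(|x|,|y|,|x±y|/√2) = 2.41421 > 1 ⇒ ∉ W
candidate 3: n = (2, -1, 2, 2) → π⊥ ≈ (+4.12132, -1.29289); max(|x|,|y|,|x±y|/√2) = 4.12132 > 1 ⇒ ∉ W
candidate 4: n = (-2, 1, -1, 0) → π⊥ ≈ (-2.70711, +1.70711); max(|x|,|y|,|x±y|/√2) = 3.12132 > 1 ⇒ ∉ W
candidate 5: n = (-1, 1, -1, -1) → π⊥ ≈ (-2.41421, +1.00000); max(|x|,|y|,|x±y|/√2) = 2.41421 > 1 ⇒ ∉ W
candidate 6: n = (-1, 1, 1, -1) → π⊥ ≈ (-2.41421, -1.00000); max(|x|,|y|,|x±y|/√2) = 2.41421 > 1 ⇒ ∉ W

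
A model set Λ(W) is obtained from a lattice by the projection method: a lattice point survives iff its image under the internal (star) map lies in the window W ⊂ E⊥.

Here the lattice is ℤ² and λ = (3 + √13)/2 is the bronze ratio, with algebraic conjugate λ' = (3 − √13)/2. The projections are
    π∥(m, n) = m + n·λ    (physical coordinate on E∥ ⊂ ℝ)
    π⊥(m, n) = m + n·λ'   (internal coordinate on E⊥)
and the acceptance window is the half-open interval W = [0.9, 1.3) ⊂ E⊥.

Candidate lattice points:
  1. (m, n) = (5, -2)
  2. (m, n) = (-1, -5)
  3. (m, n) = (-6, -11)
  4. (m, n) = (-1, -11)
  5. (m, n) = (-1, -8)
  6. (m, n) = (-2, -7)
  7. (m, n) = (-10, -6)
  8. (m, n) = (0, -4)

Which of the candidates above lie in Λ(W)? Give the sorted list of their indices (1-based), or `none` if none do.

8

λ' = (3−√13)/2 ≈ -0.30278.
[1] lift (5,-2): star map gives 5.60555; window check 0.9 ≤ 5.60555 < 1.3 is false → out
[2] lift (-1,-5): star map gives 0.51388; window check 0.9 ≤ 0.51388 < 1.3 is false → out
[3] lift (-6,-11): star map gives -2.66947; window check 0.9 ≤ -2.66947 < 1.3 is false → out
[4] lift (-1,-11): star map gives 2.33053; window check 0.9 ≤ 2.33053 < 1.3 is false → out
[5] lift (-1,-8): star map gives 1.42221; window check 0.9 ≤ 1.42221 < 1.3 is false → out
[6] lift (-2,-7): star map gives 0.11943; window check 0.9 ≤ 0.11943 < 1.3 is false → out
[7] lift (-10,-6): star map gives -8.18335; window check 0.9 ≤ -8.18335 < 1.3 is false → out
[8] lift (0,-4): star map gives 1.21110; window check 0.9 ≤ 1.21110 < 1.3 is true → IN Λ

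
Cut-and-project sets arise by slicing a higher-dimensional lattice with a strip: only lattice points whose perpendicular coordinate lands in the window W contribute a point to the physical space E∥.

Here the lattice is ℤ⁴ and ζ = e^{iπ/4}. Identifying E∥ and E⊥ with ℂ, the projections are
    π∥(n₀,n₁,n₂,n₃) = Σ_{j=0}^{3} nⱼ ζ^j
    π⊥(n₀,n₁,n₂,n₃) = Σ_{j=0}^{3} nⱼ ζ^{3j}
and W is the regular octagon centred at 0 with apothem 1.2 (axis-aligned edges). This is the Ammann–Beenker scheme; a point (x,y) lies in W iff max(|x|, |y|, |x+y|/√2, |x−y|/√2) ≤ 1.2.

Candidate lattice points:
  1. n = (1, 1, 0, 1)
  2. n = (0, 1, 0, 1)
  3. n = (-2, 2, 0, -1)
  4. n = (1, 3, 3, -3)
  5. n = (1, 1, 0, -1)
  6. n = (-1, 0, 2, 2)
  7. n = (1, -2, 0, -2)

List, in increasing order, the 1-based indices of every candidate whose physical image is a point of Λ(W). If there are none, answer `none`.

5, 6

Internal map: ζ^{3j} for j=0..3 gives (1,0), (−√2/2,√2/2), (0,−1), (√2/2,√2/2).
candidate 1: n = (1, 1, 0, 1) → π⊥ ≈ (+1.000000, +1.414214); max(|x|,|y|,|x±y|/√2) = 1.707107 > 1.2 ⇒ ∉ W
candidate 2: n = (0, 1, 0, 1) → π⊥ ≈ (+0.000000, +1.414214); max(|x|,|y|,|x±y|/√2) = 1.414214 > 1.2 ⇒ ∉ W
candidate 3: n = (-2, 2, 0, -1) → π⊥ ≈ (-4.121320, +0.707107); max(|x|,|y|,|x±y|/√2) = 4.121320 > 1.2 ⇒ ∉ W
candidate 4: n = (1, 3, 3, -3) → π⊥ ≈ (-3.242641, -3.000000); max(|x|,|y|,|x±y|/√2) = 4.414214 > 1.2 ⇒ ∉ W
candidate 5: n = (1, 1, 0, -1) → π⊥ ≈ (-0.414214, +0.000000); max(|x|,|y|,|x±y|/√2) = 0.414214 ≤ 1.2 ⇒ ∈ W
candidate 6: n = (-1, 0, 2, 2) → π⊥ ≈ (+0.414214, -0.585786); max(|x|,|y|,|x±y|/√2) = 0.707107 ≤ 1.2 ⇒ ∈ W
candidate 7: n = (1, -2, 0, -2) → π⊥ ≈ (+1.000000, -2.828427); max(|x|,|y|,|x±y|/√2) = 2.828427 > 1.2 ⇒ ∉ W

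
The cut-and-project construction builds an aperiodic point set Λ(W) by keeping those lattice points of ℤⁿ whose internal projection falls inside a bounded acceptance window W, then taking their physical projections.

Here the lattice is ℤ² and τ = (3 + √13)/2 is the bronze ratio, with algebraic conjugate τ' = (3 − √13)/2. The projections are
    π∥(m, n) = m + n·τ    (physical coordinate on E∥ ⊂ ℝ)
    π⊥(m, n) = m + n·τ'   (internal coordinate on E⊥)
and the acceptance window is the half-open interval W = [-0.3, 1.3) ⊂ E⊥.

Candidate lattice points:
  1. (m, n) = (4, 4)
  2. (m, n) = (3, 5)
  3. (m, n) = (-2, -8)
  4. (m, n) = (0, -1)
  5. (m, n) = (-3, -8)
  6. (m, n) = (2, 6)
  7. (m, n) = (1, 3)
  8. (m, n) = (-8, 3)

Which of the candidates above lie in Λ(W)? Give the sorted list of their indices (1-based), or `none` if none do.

τ' = (3−√13)/2 ≈ -0.3028.
#1 (4,4): internal coord 4 + (4)·τ' = +2.7889; +2.7889 ∉ [-0.3, 1.3) → out
#2 (3,5): internal coord 3 + (5)·τ' = +1.4861; +1.4861 ∉ [-0.3, 1.3) → out
#3 (-2,-8): internal coord -2 + (-8)·τ' = +0.4222; +0.4222 ∈ [-0.3, 1.3) → IN Λ
#4 (0,-1): internal coord 0 + (-1)·τ' = +0.3028; +0.3028 ∈ [-0.3, 1.3) → IN Λ
#5 (-3,-8): internal coord -3 + (-8)·τ' = -0.5778; -0.5778 ∉ [-0.3, 1.3) → out
#6 (2,6): internal coord 2 + (6)·τ' = +0.1833; +0.1833 ∈ [-0.3, 1.3) → IN Λ
#7 (1,3): internal coord 1 + (3)·τ' = +0.0917; +0.0917 ∈ [-0.3, 1.3) → IN Λ
#8 (-8,3): internal coord -8 + (3)·τ' = -8.9083; -8.9083 ∉ [-0.3, 1.3) → out

3, 4, 6, 7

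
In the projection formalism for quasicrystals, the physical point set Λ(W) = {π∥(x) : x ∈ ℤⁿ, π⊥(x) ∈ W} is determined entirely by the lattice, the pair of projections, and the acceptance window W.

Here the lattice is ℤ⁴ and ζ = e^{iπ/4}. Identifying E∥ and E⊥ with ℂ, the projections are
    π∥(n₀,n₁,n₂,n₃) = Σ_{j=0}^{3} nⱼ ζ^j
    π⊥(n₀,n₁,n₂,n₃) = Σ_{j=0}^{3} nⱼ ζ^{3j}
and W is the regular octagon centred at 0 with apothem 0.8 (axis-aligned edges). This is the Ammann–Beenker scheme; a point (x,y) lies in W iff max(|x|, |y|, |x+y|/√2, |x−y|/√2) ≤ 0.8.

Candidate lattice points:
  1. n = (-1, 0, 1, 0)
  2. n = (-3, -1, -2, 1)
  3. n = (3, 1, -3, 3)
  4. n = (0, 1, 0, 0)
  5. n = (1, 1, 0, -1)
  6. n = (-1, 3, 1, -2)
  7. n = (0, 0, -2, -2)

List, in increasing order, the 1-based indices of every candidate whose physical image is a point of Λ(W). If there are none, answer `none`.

5

π⊥(n) = n₀ + n₁ζ³ + n₂ζ⁶ + n₃ζ⁹ where ζ = e^{iπ/4}.
candidate 1: n = (-1, 0, 1, 0) → π⊥ ≈ (-1.00000, -1.00000); max(|x|,|y|,|x±y|/√2) = 1.41421 > 0.8 ⇒ ∉ W
candidate 2: n = (-3, -1, -2, 1) → π⊥ ≈ (-1.58579, +2.00000); max(|x|,|y|,|x±y|/√2) = 2.53553 > 0.8 ⇒ ∉ W
candidate 3: n = (3, 1, -3, 3) → π⊥ ≈ (+4.41421, +5.82843); max(|x|,|y|,|x±y|/√2) = 7.24264 > 0.8 ⇒ ∉ W
candidate 4: n = (0, 1, 0, 0) → π⊥ ≈ (-0.70711, +0.70711); max(|x|,|y|,|x±y|/√2) = 1.00000 > 0.8 ⇒ ∉ W
candidate 5: n = (1, 1, 0, -1) → π⊥ ≈ (-0.41421, +0.00000); max(|x|,|y|,|x±y|/√2) = 0.41421 ≤ 0.8 ⇒ ∈ W
candidate 6: n = (-1, 3, 1, -2) → π⊥ ≈ (-4.53553, -0.29289); max(|x|,|y|,|x±y|/√2) = 4.53553 > 0.8 ⇒ ∉ W
candidate 7: n = (0, 0, -2, -2) → π⊥ ≈ (-1.41421, +0.58579); max(|x|,|y|,|x±y|/√2) = 1.41421 > 0.8 ⇒ ∉ W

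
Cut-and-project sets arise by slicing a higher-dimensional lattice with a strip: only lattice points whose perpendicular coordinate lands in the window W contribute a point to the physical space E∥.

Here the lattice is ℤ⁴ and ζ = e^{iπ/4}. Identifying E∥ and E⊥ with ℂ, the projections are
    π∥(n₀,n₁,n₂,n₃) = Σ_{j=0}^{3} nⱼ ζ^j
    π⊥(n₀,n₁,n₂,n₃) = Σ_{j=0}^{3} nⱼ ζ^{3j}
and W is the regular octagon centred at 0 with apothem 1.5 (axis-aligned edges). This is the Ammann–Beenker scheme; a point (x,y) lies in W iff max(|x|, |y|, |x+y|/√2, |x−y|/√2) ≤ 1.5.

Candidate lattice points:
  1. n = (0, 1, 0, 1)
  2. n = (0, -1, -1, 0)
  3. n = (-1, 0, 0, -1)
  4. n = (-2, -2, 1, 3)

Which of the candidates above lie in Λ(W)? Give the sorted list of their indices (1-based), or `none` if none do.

Internal map: ζ^{3j} for j=0..3 gives (1,0), (−√2/2,√2/2), (0,−1), (√2/2,√2/2).
candidate 1: n = (0, 1, 0, 1) → π⊥ ≈ (+0.0000, +1.4142); max(|x|,|y|,|x±y|/√2) = 1.4142 ≤ 1.5 ⇒ ∈ W
candidate 2: n = (0, -1, -1, 0) → π⊥ ≈ (+0.7071, +0.2929); max(|x|,|y|,|x±y|/√2) = 0.7071 ≤ 1.5 ⇒ ∈ W
candidate 3: n = (-1, 0, 0, -1) → π⊥ ≈ (-1.7071, -0.7071); max(|x|,|y|,|x±y|/√2) = 1.7071 > 1.5 ⇒ ∉ W
candidate 4: n = (-2, -2, 1, 3) → π⊥ ≈ (+1.5355, -0.2929); max(|x|,|y|,|x±y|/√2) = 1.5355 > 1.5 ⇒ ∉ W

1, 2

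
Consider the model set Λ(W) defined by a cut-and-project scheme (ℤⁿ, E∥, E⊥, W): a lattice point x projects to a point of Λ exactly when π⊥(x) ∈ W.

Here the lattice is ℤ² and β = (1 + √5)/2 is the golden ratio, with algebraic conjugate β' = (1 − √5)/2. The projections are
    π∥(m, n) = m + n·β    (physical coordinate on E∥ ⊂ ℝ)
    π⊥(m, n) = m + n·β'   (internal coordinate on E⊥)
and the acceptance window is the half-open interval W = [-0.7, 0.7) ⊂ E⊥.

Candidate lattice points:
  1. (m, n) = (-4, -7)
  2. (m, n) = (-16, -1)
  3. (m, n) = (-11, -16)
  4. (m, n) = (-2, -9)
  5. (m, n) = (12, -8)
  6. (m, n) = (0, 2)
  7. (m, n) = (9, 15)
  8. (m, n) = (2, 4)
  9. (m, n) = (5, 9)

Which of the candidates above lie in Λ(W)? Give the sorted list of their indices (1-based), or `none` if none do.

Compute β' = (1−√5)/2 = -0.6180, so π⊥(m,n) = m -0.6180·n.
candidate 1: (m,n)=(-4,-7) → π∥ = -4-7·β ≈ -15.3262, π⊥ = -4-7·β' ≈ 0.3262 ∈ [-0.7, 0.7) ⇒ IN Λ
candidate 2: (m,n)=(-16,-1) → π∥ = -16-1·β ≈ -17.6180, π⊥ = -16-1·β' ≈ -15.3820 ∉ [-0.7, 0.7) ⇒ out
candidate 3: (m,n)=(-11,-16) → π∥ = -11-16·β ≈ -36.8885, π⊥ = -11-16·β' ≈ -1.1115 ∉ [-0.7, 0.7) ⇒ out
candidate 4: (m,n)=(-2,-9) → π∥ = -2-9·β ≈ -16.5623, π⊥ = -2-9·β' ≈ 3.5623 ∉ [-0.7, 0.7) ⇒ out
candidate 5: (m,n)=(12,-8) → π∥ = 12-8·β ≈ -0.9443, π⊥ = 12-8·β' ≈ 16.9443 ∉ [-0.7, 0.7) ⇒ out
candidate 6: (m,n)=(0,2) → π∥ = 0+2·β ≈ 3.2361, π⊥ = 0+2·β' ≈ -1.2361 ∉ [-0.7, 0.7) ⇒ out
candidate 7: (m,n)=(9,15) → π∥ = 9+15·β ≈ 33.2705, π⊥ = 9+15·β' ≈ -0.2705 ∈ [-0.7, 0.7) ⇒ IN Λ
candidate 8: (m,n)=(2,4) → π∥ = 2+4·β ≈ 8.4721, π⊥ = 2+4·β' ≈ -0.4721 ∈ [-0.7, 0.7) ⇒ IN Λ
candidate 9: (m,n)=(5,9) → π∥ = 5+9·β ≈ 19.5623, π⊥ = 5+9·β' ≈ -0.5623 ∈ [-0.7, 0.7) ⇒ IN Λ

1, 7, 8, 9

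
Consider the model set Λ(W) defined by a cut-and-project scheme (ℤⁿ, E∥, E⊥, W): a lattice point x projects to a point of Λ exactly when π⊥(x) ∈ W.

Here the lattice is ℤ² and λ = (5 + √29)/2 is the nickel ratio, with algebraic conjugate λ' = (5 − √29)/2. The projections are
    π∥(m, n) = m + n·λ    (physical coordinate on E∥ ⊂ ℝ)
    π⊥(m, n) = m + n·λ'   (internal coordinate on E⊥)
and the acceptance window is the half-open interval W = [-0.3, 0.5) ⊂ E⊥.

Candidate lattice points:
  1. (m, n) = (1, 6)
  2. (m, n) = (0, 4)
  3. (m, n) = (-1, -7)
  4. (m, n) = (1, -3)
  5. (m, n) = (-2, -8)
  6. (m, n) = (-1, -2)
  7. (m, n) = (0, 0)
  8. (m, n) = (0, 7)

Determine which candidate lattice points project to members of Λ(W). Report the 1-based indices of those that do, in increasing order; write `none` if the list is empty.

Compute λ' = (5−√29)/2 = -0.19258, so π⊥(m,n) = m -0.19258·n.
candidate 1: (m,n)=(1,6) → π∥ = 1+6·λ ≈ 32.15549, π⊥ = 1+6·λ' ≈ -0.15549 ∈ [-0.3, 0.5) ⇒ IN Λ
candidate 2: (m,n)=(0,4) → π∥ = 0+4·λ ≈ 20.77033, π⊥ = 0+4·λ' ≈ -0.77033 ∉ [-0.3, 0.5) ⇒ out
candidate 3: (m,n)=(-1,-7) → π∥ = -1-7·λ ≈ -37.34808, π⊥ = -1-7·λ' ≈ 0.34808 ∈ [-0.3, 0.5) ⇒ IN Λ
candidate 4: (m,n)=(1,-3) → π∥ = 1-3·λ ≈ -14.57775, π⊥ = 1-3·λ' ≈ 1.57775 ∉ [-0.3, 0.5) ⇒ out
candidate 5: (m,n)=(-2,-8) → π∥ = -2-8·λ ≈ -43.54066, π⊥ = -2-8·λ' ≈ -0.45934 ∉ [-0.3, 0.5) ⇒ out
candidate 6: (m,n)=(-1,-2) → π∥ = -1-2·λ ≈ -11.38516, π⊥ = -1-2·λ' ≈ -0.61484 ∉ [-0.3, 0.5) ⇒ out
candidate 7: (m,n)=(0,0) → π∥ = 0+0·λ ≈ 0.00000, π⊥ = 0+0·λ' ≈ 0.00000 ∈ [-0.3, 0.5) ⇒ IN Λ
candidate 8: (m,n)=(0,7) → π∥ = 0+7·λ ≈ 36.34808, π⊥ = 0+7·λ' ≈ -1.34808 ∉ [-0.3, 0.5) ⇒ out

1, 3, 7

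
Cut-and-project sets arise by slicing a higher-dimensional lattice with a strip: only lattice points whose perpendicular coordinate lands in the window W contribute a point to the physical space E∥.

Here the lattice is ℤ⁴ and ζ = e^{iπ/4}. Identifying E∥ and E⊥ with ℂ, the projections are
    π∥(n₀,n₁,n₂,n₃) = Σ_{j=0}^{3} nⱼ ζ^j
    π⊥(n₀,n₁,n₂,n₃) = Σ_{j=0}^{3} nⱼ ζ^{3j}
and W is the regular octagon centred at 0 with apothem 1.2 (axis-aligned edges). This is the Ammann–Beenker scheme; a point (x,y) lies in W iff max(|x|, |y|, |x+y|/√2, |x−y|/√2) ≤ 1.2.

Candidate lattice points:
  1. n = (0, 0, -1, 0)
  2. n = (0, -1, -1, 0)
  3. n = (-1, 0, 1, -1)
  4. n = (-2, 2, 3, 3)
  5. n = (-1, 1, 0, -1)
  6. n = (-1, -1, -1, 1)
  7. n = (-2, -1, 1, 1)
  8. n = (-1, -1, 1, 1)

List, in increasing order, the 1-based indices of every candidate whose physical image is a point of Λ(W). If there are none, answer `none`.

1, 2, 6, 7, 8

Internal map: ζ^{3j} for j=0..3 gives (1,0), (−√2/2,√2/2), (0,−1), (√2/2,√2/2).
#1 (0, 0, -1, 0): internal (0.00000, 1.00000); octagon support 1.00000 vs apothem 1.2 → ∈ W
#2 (0, -1, -1, 0): internal (0.70711, 0.29289); octagon support 0.70711 vs apothem 1.2 → ∈ W
#3 (-1, 0, 1, -1): internal (-1.70711, -1.70711); octagon support 2.41421 vs apothem 1.2 → ∉ W
#4 (-2, 2, 3, 3): internal (-1.29289, 0.53553); octagon support 1.29289 vs apothem 1.2 → ∉ W
#5 (-1, 1, 0, -1): internal (-2.41421, 0.00000); octagon support 2.41421 vs apothem 1.2 → ∉ W
#6 (-1, -1, -1, 1): internal (0.41421, 1.00000); octagon support 1.00000 vs apothem 1.2 → ∈ W
#7 (-2, -1, 1, 1): internal (-0.58579, -1.00000); octagon support 1.12132 vs apothem 1.2 → ∈ W
#8 (-1, -1, 1, 1): internal (0.41421, -1.00000); octagon support 1.00000 vs apothem 1.2 → ∈ W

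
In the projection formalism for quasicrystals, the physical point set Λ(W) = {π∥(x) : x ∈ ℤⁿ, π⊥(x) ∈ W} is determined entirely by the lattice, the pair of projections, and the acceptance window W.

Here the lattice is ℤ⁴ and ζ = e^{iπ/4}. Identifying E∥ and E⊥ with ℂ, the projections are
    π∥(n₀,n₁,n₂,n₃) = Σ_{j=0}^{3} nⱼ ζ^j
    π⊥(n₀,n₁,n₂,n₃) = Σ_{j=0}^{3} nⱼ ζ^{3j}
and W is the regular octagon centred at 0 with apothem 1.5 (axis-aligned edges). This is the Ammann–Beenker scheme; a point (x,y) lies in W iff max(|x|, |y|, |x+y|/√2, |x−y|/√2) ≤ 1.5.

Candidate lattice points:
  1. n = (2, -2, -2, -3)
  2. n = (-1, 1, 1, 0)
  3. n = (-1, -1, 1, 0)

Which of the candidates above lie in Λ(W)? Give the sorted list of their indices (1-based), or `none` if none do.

none

Internal map: ζ^{3j} for j=0..3 gives (1,0), (−√2/2,√2/2), (0,−1), (√2/2,√2/2).
#1 (2, -2, -2, -3): internal (1.2929, -1.5355); octagon support 2.0000 vs apothem 1.5 → ∉ W
#2 (-1, 1, 1, 0): internal (-1.7071, -0.2929); octagon support 1.7071 vs apothem 1.5 → ∉ W
#3 (-1, -1, 1, 0): internal (-0.2929, -1.7071); octagon support 1.7071 vs apothem 1.5 → ∉ W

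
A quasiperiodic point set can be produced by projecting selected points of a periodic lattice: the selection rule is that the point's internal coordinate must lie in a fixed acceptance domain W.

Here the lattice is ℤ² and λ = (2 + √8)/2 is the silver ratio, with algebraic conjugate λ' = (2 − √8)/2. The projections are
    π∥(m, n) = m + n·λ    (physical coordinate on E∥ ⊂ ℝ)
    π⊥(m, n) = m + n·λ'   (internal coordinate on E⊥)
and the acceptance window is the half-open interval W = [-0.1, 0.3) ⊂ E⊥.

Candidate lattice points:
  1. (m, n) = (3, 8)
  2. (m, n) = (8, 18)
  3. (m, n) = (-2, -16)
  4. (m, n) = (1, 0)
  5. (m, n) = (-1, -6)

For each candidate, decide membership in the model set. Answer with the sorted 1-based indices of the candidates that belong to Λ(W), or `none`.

λ' = (2−√8)/2 ≈ -0.4142.
candidate 1: (m,n)=(3,8) → π∥ = 3+8·λ ≈ 22.3137, π⊥ = 3+8·λ' ≈ -0.3137 ∉ [-0.1, 0.3) ⇒ out
candidate 2: (m,n)=(8,18) → π∥ = 8+18·λ ≈ 51.4558, π⊥ = 8+18·λ' ≈ 0.5442 ∉ [-0.1, 0.3) ⇒ out
candidate 3: (m,n)=(-2,-16) → π∥ = -2-16·λ ≈ -40.6274, π⊥ = -2-16·λ' ≈ 4.6274 ∉ [-0.1, 0.3) ⇒ out
candidate 4: (m,n)=(1,0) → π∥ = 1+0·λ ≈ 1.0000, π⊥ = 1+0·λ' ≈ 1.0000 ∉ [-0.1, 0.3) ⇒ out
candidate 5: (m,n)=(-1,-6) → π∥ = -1-6·λ ≈ -15.4853, π⊥ = -1-6·λ' ≈ 1.4853 ∉ [-0.1, 0.3) ⇒ out

none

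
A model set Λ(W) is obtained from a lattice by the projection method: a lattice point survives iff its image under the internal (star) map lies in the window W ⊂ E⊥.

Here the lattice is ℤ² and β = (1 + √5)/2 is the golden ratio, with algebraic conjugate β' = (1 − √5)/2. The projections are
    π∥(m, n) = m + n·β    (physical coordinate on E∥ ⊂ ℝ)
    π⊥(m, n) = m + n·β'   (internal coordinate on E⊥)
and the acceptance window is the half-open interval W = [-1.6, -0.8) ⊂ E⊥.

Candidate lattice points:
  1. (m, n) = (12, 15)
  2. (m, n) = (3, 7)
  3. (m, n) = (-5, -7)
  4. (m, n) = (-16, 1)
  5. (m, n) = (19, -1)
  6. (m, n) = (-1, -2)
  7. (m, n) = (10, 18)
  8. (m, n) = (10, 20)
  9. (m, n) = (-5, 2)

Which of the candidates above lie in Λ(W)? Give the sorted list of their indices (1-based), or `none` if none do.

Compute β' = (1−√5)/2 = -0.618034, so π⊥(m,n) = m -0.618034·n.
#1 (12,15): internal coord 12 + (15)·β' = +2.729490; +2.729490 ∉ [-1.6, -0.8) → out
#2 (3,7): internal coord 3 + (7)·β' = -1.326238; -1.326238 ∈ [-1.6, -0.8) → IN Λ
#3 (-5,-7): internal coord -5 + (-7)·β' = -0.673762; -0.673762 ∉ [-1.6, -0.8) → out
#4 (-16,1): internal coord -16 + (1)·β' = -16.618034; -16.618034 ∉ [-1.6, -0.8) → out
#5 (19,-1): internal coord 19 + (-1)·β' = +19.618034; +19.618034 ∉ [-1.6, -0.8) → out
#6 (-1,-2): internal coord -1 + (-2)·β' = +0.236068; +0.236068 ∉ [-1.6, -0.8) → out
#7 (10,18): internal coord 10 + (18)·β' = -1.124612; -1.124612 ∈ [-1.6, -0.8) → IN Λ
#8 (10,20): internal coord 10 + (20)·β' = -2.360680; -2.360680 ∉ [-1.6, -0.8) → out
#9 (-5,2): internal coord -5 + (2)·β' = -6.236068; -6.236068 ∉ [-1.6, -0.8) → out

2, 7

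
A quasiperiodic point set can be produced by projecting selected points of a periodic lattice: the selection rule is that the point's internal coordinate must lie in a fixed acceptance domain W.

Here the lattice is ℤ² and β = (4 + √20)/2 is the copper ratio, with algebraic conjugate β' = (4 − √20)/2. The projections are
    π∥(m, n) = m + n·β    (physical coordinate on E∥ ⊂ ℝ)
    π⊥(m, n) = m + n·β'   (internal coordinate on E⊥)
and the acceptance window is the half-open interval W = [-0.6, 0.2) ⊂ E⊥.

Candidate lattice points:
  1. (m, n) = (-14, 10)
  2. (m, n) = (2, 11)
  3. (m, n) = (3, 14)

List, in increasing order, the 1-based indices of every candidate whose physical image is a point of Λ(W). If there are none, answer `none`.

2, 3

Numerically β ≈ 4.236068 and β' = −1/β ≈ -0.236068.
candidate 1: (m,n)=(-14,10) → π∥ = -14+10·β ≈ 28.360680, π⊥ = -14+10·β' ≈ -16.360680 ∉ [-0.6, 0.2) ⇒ out
candidate 2: (m,n)=(2,11) → π∥ = 2+11·β ≈ 48.596748, π⊥ = 2+11·β' ≈ -0.596748 ∈ [-0.6, 0.2) ⇒ IN Λ
candidate 3: (m,n)=(3,14) → π∥ = 3+14·β ≈ 62.304952, π⊥ = 3+14·β' ≈ -0.304952 ∈ [-0.6, 0.2) ⇒ IN Λ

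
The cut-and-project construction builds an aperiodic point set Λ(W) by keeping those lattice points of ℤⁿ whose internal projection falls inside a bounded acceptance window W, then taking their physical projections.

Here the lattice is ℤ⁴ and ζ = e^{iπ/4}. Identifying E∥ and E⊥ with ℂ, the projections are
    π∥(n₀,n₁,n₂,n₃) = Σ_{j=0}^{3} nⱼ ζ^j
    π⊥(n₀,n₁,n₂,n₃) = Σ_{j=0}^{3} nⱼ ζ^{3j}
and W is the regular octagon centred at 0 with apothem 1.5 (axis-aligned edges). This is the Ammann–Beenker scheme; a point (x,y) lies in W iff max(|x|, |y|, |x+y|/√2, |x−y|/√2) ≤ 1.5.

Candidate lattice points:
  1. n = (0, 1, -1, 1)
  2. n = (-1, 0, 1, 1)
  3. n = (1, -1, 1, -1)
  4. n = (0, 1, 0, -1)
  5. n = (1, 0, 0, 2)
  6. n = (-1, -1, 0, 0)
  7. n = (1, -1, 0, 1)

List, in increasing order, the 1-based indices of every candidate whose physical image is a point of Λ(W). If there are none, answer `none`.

With ζ = e^{iπ/4} the internal vectors are ζ^0,ζ^3,ζ^6,ζ^9.
#1 (0, 1, -1, 1): internal (0.00000, 2.41421); octagon support 2.41421 vs apothem 1.5 → ∉ W
#2 (-1, 0, 1, 1): internal (-0.29289, -0.29289); octagon support 0.41421 vs apothem 1.5 → ∈ W
#3 (1, -1, 1, -1): internal (1.00000, -2.41421); octagon support 2.41421 vs apothem 1.5 → ∉ W
#4 (0, 1, 0, -1): internal (-1.41421, 0.00000); octagon support 1.41421 vs apothem 1.5 → ∈ W
#5 (1, 0, 0, 2): internal (2.41421, 1.41421); octagon support 2.70711 vs apothem 1.5 → ∉ W
#6 (-1, -1, 0, 0): internal (-0.29289, -0.70711); octagon support 0.70711 vs apothem 1.5 → ∈ W
#7 (1, -1, 0, 1): internal (2.41421, 0.00000); octagon support 2.41421 vs apothem 1.5 → ∉ W

2, 4, 6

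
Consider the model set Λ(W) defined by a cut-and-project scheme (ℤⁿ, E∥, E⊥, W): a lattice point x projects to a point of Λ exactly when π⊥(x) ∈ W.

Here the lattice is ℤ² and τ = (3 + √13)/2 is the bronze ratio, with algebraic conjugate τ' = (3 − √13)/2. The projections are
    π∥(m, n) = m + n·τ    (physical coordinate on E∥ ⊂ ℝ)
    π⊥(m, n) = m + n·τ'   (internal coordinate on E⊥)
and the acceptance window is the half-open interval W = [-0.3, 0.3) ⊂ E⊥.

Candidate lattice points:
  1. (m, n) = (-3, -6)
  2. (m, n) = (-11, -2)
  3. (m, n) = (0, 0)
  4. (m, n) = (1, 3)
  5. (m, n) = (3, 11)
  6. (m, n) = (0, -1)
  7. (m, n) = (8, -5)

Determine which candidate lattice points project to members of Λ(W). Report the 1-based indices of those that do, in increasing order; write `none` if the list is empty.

Compute τ' = (3−√13)/2 = -0.30278, so π⊥(m,n) = m -0.30278·n.
#1 (-3,-6): internal coord -3 + (-6)·τ' = -1.18335; -1.18335 ∉ [-0.3, 0.3) → out
#2 (-11,-2): internal coord -11 + (-2)·τ' = -10.39445; -10.39445 ∉ [-0.3, 0.3) → out
#3 (0,0): internal coord 0 + (0)·τ' = +0.00000; +0.00000 ∈ [-0.3, 0.3) → IN Λ
#4 (1,3): internal coord 1 + (3)·τ' = +0.09167; +0.09167 ∈ [-0.3, 0.3) → IN Λ
#5 (3,11): internal coord 3 + (11)·τ' = -0.33053; -0.33053 ∉ [-0.3, 0.3) → out
#6 (0,-1): internal coord 0 + (-1)·τ' = +0.30278; +0.30278 ∉ [-0.3, 0.3) → out
#7 (8,-5): internal coord 8 + (-5)·τ' = +9.51388; +9.51388 ∉ [-0.3, 0.3) → out

3, 4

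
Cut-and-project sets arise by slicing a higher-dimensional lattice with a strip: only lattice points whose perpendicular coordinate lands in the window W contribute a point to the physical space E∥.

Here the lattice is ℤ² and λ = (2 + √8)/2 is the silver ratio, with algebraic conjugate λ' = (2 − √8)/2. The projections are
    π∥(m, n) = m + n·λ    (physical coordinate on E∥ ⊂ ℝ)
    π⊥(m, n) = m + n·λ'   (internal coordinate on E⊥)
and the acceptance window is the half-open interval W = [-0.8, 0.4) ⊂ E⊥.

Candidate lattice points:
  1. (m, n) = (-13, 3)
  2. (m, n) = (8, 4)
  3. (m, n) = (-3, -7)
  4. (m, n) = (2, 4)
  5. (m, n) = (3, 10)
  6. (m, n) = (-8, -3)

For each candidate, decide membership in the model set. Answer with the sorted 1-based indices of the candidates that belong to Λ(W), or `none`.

λ' = (2−√8)/2 ≈ -0.4142.
candidate 1: (m,n)=(-13,3) → π∥ = -13+3·λ ≈ -5.7574, π⊥ = -13+3·λ' ≈ -14.2426 ∉ [-0.8, 0.4) ⇒ out
candidate 2: (m,n)=(8,4) → π∥ = 8+4·λ ≈ 17.6569, π⊥ = 8+4·λ' ≈ 6.3431 ∉ [-0.8, 0.4) ⇒ out
candidate 3: (m,n)=(-3,-7) → π∥ = -3-7·λ ≈ -19.8995, π⊥ = -3-7·λ' ≈ -0.1005 ∈ [-0.8, 0.4) ⇒ IN Λ
candidate 4: (m,n)=(2,4) → π∥ = 2+4·λ ≈ 11.6569, π⊥ = 2+4·λ' ≈ 0.3431 ∈ [-0.8, 0.4) ⇒ IN Λ
candidate 5: (m,n)=(3,10) → π∥ = 3+10·λ ≈ 27.1421, π⊥ = 3+10·λ' ≈ -1.1421 ∉ [-0.8, 0.4) ⇒ out
candidate 6: (m,n)=(-8,-3) → π∥ = -8-3·λ ≈ -15.2426, π⊥ = -8-3·λ' ≈ -6.7574 ∉ [-0.8, 0.4) ⇒ out

3, 4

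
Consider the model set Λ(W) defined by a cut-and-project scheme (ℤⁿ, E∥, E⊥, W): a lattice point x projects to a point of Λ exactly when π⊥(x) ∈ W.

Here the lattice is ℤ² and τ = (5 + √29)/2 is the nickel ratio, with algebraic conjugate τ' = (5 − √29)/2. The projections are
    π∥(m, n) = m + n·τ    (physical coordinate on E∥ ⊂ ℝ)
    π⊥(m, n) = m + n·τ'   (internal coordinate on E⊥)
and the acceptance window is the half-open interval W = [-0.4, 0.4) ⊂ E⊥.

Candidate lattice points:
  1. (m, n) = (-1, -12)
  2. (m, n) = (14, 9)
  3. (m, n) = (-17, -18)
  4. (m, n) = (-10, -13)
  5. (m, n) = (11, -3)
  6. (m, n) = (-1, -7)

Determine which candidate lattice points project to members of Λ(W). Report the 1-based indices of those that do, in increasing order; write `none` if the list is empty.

Numerically τ ≈ 5.192582 and τ' = −1/τ ≈ -0.192582.
candidate 1: (m,n)=(-1,-12) → π∥ = -1-12·τ ≈ -63.310989, π⊥ = -1-12·τ' ≈ 1.310989 ∉ [-0.4, 0.4) ⇒ out
candidate 2: (m,n)=(14,9) → π∥ = 14+9·τ ≈ 60.733242, π⊥ = 14+9·τ' ≈ 12.266758 ∉ [-0.4, 0.4) ⇒ out
candidate 3: (m,n)=(-17,-18) → π∥ = -17-18·τ ≈ -110.466483, π⊥ = -17-18·τ' ≈ -13.533517 ∉ [-0.4, 0.4) ⇒ out
candidate 4: (m,n)=(-10,-13) → π∥ = -10-13·τ ≈ -77.503571, π⊥ = -10-13·τ' ≈ -7.496429 ∉ [-0.4, 0.4) ⇒ out
candidate 5: (m,n)=(11,-3) → π∥ = 11-3·τ ≈ -4.577747, π⊥ = 11-3·τ' ≈ 11.577747 ∉ [-0.4, 0.4) ⇒ out
candidate 6: (m,n)=(-1,-7) → π∥ = -1-7·τ ≈ -37.348077, π⊥ = -1-7·τ' ≈ 0.348077 ∈ [-0.4, 0.4) ⇒ IN Λ

6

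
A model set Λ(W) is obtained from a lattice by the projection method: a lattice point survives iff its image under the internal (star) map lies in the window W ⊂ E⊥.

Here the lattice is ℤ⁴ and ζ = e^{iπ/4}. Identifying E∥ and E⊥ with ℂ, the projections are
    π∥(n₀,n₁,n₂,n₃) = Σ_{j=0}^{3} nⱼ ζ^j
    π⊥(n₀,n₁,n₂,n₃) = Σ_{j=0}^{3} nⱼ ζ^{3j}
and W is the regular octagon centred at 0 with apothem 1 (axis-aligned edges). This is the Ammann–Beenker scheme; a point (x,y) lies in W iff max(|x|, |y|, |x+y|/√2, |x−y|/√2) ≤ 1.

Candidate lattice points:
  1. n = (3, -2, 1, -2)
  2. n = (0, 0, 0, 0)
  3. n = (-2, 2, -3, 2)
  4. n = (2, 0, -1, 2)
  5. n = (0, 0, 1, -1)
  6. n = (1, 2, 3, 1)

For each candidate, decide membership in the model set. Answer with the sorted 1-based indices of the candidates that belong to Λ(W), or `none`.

Internal map: ζ^{3j} for j=0..3 gives (1,0), (−√2/2,√2/2), (0,−1), (√2/2,√2/2).
candidate 1: n = (3, -2, 1, -2) → π⊥ ≈ (+3.00000, -3.82843); max(|x|,|y|,|x±y|/√2) = 4.82843 > 1 ⇒ ∉ W
candidate 2: n = (0, 0, 0, 0) → π⊥ ≈ (+0.00000, +0.00000); max(|x|,|y|,|x±y|/√2) = 0.00000 ≤ 1 ⇒ ∈ W
candidate 3: n = (-2, 2, -3, 2) → π⊥ ≈ (-2.00000, +5.82843); max(|x|,|y|,|x±y|/√2) = 5.82843 > 1 ⇒ ∉ W
candidate 4: n = (2, 0, -1, 2) → π⊥ ≈ (+3.41421, +2.41421); max(|x|,|y|,|x±y|/√2) = 4.12132 > 1 ⇒ ∉ W
candidate 5: n = (0, 0, 1, -1) → π⊥ ≈ (-0.70711, -1.70711); max(|x|,|y|,|x±y|/√2) = 1.70711 > 1 ⇒ ∉ W
candidate 6: n = (1, 2, 3, 1) → π⊥ ≈ (+0.29289, -0.87868); max(|x|,|y|,|x±y|/√2) = 0.87868 ≤ 1 ⇒ ∈ W

2, 6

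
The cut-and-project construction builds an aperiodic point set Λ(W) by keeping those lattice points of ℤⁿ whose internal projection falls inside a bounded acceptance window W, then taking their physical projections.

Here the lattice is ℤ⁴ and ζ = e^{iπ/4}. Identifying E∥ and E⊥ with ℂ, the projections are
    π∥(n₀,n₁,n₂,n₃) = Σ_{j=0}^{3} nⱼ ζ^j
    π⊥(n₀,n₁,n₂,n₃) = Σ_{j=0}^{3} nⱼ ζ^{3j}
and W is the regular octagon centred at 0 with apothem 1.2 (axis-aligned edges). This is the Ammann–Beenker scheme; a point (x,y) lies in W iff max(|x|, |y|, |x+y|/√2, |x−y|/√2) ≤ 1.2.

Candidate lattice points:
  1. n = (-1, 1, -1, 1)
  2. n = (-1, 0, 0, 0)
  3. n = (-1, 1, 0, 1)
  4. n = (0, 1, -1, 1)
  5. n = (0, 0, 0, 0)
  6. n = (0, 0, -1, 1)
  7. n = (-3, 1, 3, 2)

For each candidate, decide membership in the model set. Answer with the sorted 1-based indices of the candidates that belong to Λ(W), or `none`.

With ζ = e^{iπ/4} the internal vectors are ζ^0,ζ^3,ζ^6,ζ^9.
candidate 1: n = (-1, 1, -1, 1) → π⊥ ≈ (-1.0000, +2.4142); max(|x|,|y|,|x±y|/√2) = 2.4142 > 1.2 ⇒ ∉ W
candidate 2: n = (-1, 0, 0, 0) → π⊥ ≈ (-1.0000, +0.0000); max(|x|,|y|,|x±y|/√2) = 1.0000 ≤ 1.2 ⇒ ∈ W
candidate 3: n = (-1, 1, 0, 1) → π⊥ ≈ (-1.0000, +1.4142); max(|x|,|y|,|x±y|/√2) = 1.7071 > 1.2 ⇒ ∉ W
candidate 4: n = (0, 1, -1, 1) → π⊥ ≈ (+0.0000, +2.4142); max(|x|,|y|,|x±y|/√2) = 2.4142 > 1.2 ⇒ ∉ W
candidate 5: n = (0, 0, 0, 0) → π⊥ ≈ (+0.0000, +0.0000); max(|x|,|y|,|x±y|/√2) = 0.0000 ≤ 1.2 ⇒ ∈ W
candidate 6: n = (0, 0, -1, 1) → π⊥ ≈ (+0.7071, +1.7071); max(|x|,|y|,|x±y|/√2) = 1.7071 > 1.2 ⇒ ∉ W
candidate 7: n = (-3, 1, 3, 2) → π⊥ ≈ (-2.2929, -0.8787); max(|x|,|y|,|x±y|/√2) = 2.2929 > 1.2 ⇒ ∉ W

2, 5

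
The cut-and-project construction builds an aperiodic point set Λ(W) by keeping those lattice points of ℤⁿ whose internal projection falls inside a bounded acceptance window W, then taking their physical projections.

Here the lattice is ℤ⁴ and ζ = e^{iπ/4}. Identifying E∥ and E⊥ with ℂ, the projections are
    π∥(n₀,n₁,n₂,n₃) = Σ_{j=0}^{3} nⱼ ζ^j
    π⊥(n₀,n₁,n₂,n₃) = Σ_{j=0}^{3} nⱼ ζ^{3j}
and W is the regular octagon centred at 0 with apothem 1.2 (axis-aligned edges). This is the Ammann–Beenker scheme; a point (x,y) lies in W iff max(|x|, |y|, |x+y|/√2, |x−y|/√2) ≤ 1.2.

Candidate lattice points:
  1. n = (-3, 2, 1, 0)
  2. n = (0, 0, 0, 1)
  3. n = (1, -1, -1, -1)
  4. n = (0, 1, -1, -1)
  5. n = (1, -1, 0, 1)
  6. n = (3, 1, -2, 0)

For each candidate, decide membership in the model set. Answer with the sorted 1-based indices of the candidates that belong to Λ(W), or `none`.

Internal map: ζ^{3j} for j=0..3 gives (1,0), (−√2/2,√2/2), (0,−1), (√2/2,√2/2).
candidate 1: n = (-3, 2, 1, 0) → π⊥ ≈ (-4.414214, +0.414214); max(|x|,|y|,|x±y|/√2) = 4.414214 > 1.2 ⇒ ∉ W
candidate 2: n = (0, 0, 0, 1) → π⊥ ≈ (+0.707107, +0.707107); max(|x|,|y|,|x±y|/√2) = 1.000000 ≤ 1.2 ⇒ ∈ W
candidate 3: n = (1, -1, -1, -1) → π⊥ ≈ (+1.000000, -0.414214); max(|x|,|y|,|x±y|/√2) = 1.000000 ≤ 1.2 ⇒ ∈ W
candidate 4: n = (0, 1, -1, -1) → π⊥ ≈ (-1.414214, +1.000000); max(|x|,|y|,|x±y|/√2) = 1.707107 > 1.2 ⇒ ∉ W
candidate 5: n = (1, -1, 0, 1) → π⊥ ≈ (+2.414214, +0.000000); max(|x|,|y|,|x±y|/√2) = 2.414214 > 1.2 ⇒ ∉ W
candidate 6: n = (3, 1, -2, 0) → π⊥ ≈ (+2.292893, +2.707107); max(|x|,|y|,|x±y|/√2) = 3.535534 > 1.2 ⇒ ∉ W

2, 3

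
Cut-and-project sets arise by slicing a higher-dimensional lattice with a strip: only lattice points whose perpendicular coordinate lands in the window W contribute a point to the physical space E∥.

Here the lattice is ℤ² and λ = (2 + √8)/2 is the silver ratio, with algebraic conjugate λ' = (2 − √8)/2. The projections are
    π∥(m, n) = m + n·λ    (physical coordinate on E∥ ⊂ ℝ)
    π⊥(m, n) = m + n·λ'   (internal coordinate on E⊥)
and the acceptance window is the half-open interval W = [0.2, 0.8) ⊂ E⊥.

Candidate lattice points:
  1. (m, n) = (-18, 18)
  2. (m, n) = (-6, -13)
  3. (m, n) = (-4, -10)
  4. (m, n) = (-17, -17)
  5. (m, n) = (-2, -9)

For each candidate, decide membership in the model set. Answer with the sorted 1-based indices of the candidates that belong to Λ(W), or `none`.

none

λ' = (2−√8)/2 ≈ -0.414214.
candidate 1: (m,n)=(-18,18) → π∥ = -18+18·λ ≈ 25.455844, π⊥ = -18+18·λ' ≈ -25.455844 ∉ [0.2, 0.8) ⇒ out
candidate 2: (m,n)=(-6,-13) → π∥ = -6-13·λ ≈ -37.384776, π⊥ = -6-13·λ' ≈ -0.615224 ∉ [0.2, 0.8) ⇒ out
candidate 3: (m,n)=(-4,-10) → π∥ = -4-10·λ ≈ -28.142136, π⊥ = -4-10·λ' ≈ 0.142136 ∉ [0.2, 0.8) ⇒ out
candidate 4: (m,n)=(-17,-17) → π∥ = -17-17·λ ≈ -58.041631, π⊥ = -17-17·λ' ≈ -9.958369 ∉ [0.2, 0.8) ⇒ out
candidate 5: (m,n)=(-2,-9) → π∥ = -2-9·λ ≈ -23.727922, π⊥ = -2-9·λ' ≈ 1.727922 ∉ [0.2, 0.8) ⇒ out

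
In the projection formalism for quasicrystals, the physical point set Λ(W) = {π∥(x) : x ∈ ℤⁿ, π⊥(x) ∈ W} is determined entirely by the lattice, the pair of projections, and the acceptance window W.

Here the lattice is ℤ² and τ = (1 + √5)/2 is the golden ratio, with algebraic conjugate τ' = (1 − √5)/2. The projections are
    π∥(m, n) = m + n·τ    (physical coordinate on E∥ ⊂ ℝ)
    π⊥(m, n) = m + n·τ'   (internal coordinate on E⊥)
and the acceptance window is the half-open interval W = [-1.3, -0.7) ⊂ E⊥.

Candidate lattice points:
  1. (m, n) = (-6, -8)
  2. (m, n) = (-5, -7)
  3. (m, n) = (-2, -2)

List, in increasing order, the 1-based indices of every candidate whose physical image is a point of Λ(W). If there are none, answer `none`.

1, 3

τ' = (1−√5)/2 ≈ -0.6180.
#1 (-6,-8): internal coord -6 + (-8)·τ' = -1.0557; -1.0557 ∈ [-1.3, -0.7) → IN Λ
#2 (-5,-7): internal coord -5 + (-7)·τ' = -0.6738; -0.6738 ∉ [-1.3, -0.7) → out
#3 (-2,-2): internal coord -2 + (-2)·τ' = -0.7639; -0.7639 ∈ [-1.3, -0.7) → IN Λ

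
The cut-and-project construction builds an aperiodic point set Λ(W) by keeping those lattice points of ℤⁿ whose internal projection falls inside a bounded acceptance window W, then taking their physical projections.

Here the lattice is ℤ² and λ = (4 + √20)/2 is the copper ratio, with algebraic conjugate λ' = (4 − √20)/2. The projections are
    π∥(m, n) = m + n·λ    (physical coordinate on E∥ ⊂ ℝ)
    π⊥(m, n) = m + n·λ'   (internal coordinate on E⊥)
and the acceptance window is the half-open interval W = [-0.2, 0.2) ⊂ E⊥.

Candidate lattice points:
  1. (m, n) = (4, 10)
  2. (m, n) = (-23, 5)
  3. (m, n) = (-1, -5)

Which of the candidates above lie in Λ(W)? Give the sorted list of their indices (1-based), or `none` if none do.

3

λ' = (4−√20)/2 ≈ -0.2361.
[1] lift (4,10): star map gives 1.6393; window check -0.2 ≤ 1.6393 < 0.2 is false → out
[2] lift (-23,5): star map gives -24.1803; window check -0.2 ≤ -24.1803 < 0.2 is false → out
[3] lift (-1,-5): star map gives 0.1803; window check -0.2 ≤ 0.1803 < 0.2 is true → IN Λ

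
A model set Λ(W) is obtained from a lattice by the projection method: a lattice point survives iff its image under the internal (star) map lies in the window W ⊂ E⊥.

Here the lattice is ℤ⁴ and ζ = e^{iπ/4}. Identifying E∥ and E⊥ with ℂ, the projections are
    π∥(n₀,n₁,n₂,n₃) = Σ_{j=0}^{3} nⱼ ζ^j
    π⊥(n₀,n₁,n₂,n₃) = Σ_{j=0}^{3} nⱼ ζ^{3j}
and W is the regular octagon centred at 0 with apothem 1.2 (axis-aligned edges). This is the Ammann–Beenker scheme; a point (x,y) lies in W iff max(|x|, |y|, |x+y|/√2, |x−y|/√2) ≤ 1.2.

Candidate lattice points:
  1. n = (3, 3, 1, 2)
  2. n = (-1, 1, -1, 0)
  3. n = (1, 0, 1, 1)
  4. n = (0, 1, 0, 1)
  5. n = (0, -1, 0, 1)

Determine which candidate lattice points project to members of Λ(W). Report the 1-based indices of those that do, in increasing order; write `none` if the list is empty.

none

π⊥(n) = n₀ + n₁ζ³ + n₂ζ⁶ + n₃ζ⁹ where ζ = e^{iπ/4}.
candidate 1: n = (3, 3, 1, 2) → π⊥ ≈ (+2.292893, +2.535534); max(|x|,|y|,|x±y|/√2) = 3.414214 > 1.2 ⇒ ∉ W
candidate 2: n = (-1, 1, -1, 0) → π⊥ ≈ (-1.707107, +1.707107); max(|x|,|y|,|x±y|/√2) = 2.414214 > 1.2 ⇒ ∉ W
candidate 3: n = (1, 0, 1, 1) → π⊥ ≈ (+1.707107, -0.292893); max(|x|,|y|,|x±y|/√2) = 1.707107 > 1.2 ⇒ ∉ W
candidate 4: n = (0, 1, 0, 1) → π⊥ ≈ (+0.000000, +1.414214); max(|x|,|y|,|x±y|/√2) = 1.414214 > 1.2 ⇒ ∉ W
candidate 5: n = (0, -1, 0, 1) → π⊥ ≈ (+1.414214, +0.000000); max(|x|,|y|,|x±y|/√2) = 1.414214 > 1.2 ⇒ ∉ W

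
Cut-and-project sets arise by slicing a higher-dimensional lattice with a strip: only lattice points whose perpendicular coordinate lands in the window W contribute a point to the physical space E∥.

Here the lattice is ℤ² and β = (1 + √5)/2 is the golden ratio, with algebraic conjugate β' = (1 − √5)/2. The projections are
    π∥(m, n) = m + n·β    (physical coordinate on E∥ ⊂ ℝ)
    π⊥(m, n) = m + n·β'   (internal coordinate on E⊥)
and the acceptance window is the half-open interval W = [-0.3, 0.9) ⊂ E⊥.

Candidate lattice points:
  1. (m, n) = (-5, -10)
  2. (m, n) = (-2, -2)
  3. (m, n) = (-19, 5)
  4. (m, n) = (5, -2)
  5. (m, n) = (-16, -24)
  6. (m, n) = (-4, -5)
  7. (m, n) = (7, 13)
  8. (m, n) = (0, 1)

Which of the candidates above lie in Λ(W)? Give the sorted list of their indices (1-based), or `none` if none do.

none

Numerically β ≈ 1.618034 and β' = −1/β ≈ -0.618034.
[1] lift (-5,-10): star map gives 1.180340; window check -0.3 ≤ 1.180340 < 0.9 is false → out
[2] lift (-2,-2): star map gives -0.763932; window check -0.3 ≤ -0.763932 < 0.9 is false → out
[3] lift (-19,5): star map gives -22.090170; window check -0.3 ≤ -22.090170 < 0.9 is false → out
[4] lift (5,-2): star map gives 6.236068; window check -0.3 ≤ 6.236068 < 0.9 is false → out
[5] lift (-16,-24): star map gives -1.167184; window check -0.3 ≤ -1.167184 < 0.9 is false → out
[6] lift (-4,-5): star map gives -0.909830; window check -0.3 ≤ -0.909830 < 0.9 is false → out
[7] lift (7,13): star map gives -1.034442; window check -0.3 ≤ -1.034442 < 0.9 is false → out
[8] lift (0,1): star map gives -0.618034; window check -0.3 ≤ -0.618034 < 0.9 is false → out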